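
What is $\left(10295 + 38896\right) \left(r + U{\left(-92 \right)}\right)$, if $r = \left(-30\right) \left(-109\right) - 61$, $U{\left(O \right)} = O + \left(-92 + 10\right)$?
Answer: $149294685$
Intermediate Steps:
$U{\left(O \right)} = -82 + O$ ($U{\left(O \right)} = O - 82 = -82 + O$)
$r = 3209$ ($r = 3270 - 61 = 3209$)
$\left(10295 + 38896\right) \left(r + U{\left(-92 \right)}\right) = \left(10295 + 38896\right) \left(3209 - 174\right) = 49191 \left(3209 - 174\right) = 49191 \cdot 3035 = 149294685$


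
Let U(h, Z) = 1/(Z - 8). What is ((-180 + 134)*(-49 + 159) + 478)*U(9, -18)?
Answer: 2291/13 ≈ 176.23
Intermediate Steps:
U(h, Z) = 1/(-8 + Z)
((-180 + 134)*(-49 + 159) + 478)*U(9, -18) = ((-180 + 134)*(-49 + 159) + 478)/(-8 - 18) = (-46*110 + 478)/(-26) = (-5060 + 478)*(-1/26) = -4582*(-1/26) = 2291/13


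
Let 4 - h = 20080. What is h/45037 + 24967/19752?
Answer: 727897627/889570824 ≈ 0.81826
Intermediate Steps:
h = -20076 (h = 4 - 1*20080 = 4 - 20080 = -20076)
h/45037 + 24967/19752 = -20076/45037 + 24967/19752 = 727897627/889570824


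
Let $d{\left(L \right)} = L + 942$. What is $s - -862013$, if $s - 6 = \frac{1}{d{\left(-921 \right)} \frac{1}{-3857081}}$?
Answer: $\frac{14245318}{21} \approx 6.7835 \cdot 10^{5}$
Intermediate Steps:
$d{\left(L \right)} = 942 + L$
$s = - \frac{3856955}{21}$ ($s = 6 + \frac{1}{\left(942 - 921\right) \frac{1}{-3857081}} = 6 + \frac{1}{21 \left(- \frac{1}{3857081}\right)} = 6 + \frac{1}{- \frac{21}{3857081}} = 6 - \frac{3857081}{21} = - \frac{3856955}{21} \approx -1.8366 \cdot 10^{5}$)
$s - -862013 = - \frac{3856955}{21} - -862013 = - \frac{3856955}{21} + 862013 = \frac{14245318}{21}$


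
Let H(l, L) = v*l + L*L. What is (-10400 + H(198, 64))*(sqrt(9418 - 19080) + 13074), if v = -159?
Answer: -494014164 - 37786*I*sqrt(9662) ≈ -4.9401e+8 - 3.7142e+6*I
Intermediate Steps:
H(l, L) = L**2 - 159*l (H(l, L) = -159*l + L*L = -159*l + L**2 = L**2 - 159*l)
(-10400 + H(198, 64))*(sqrt(9418 - 19080) + 13074) = (-10400 + (64**2 - 159*198))*(sqrt(9418 - 19080) + 13074) = (-10400 + (4096 - 31482))*(sqrt(-9662) + 13074) = (-10400 - 27386)*(I*sqrt(9662) + 13074) = -37786*(13074 + I*sqrt(9662)) = -494014164 - 37786*I*sqrt(9662)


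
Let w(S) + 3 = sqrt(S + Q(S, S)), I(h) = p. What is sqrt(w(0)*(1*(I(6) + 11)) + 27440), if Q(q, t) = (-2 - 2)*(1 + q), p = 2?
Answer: sqrt(27401 + 26*I) ≈ 165.53 + 0.0785*I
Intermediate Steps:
Q(q, t) = -4 - 4*q (Q(q, t) = -4*(1 + q) = -4 - 4*q)
I(h) = 2
w(S) = -3 + sqrt(-4 - 3*S) (w(S) = -3 + sqrt(S + (-4 - 4*S)) = -3 + sqrt(-4 - 3*S))
sqrt(w(0)*(1*(I(6) + 11)) + 27440) = sqrt((-3 + sqrt(-4 - 3*0))*(1*(2 + 11)) + 27440) = sqrt((-3 + sqrt(-4 + 0))*(1*13) + 27440) = sqrt((-3 + sqrt(-4))*13 + 27440) = sqrt((-3 + 2*I)*13 + 27440) = sqrt((-39 + 26*I) + 27440) = sqrt(27401 + 26*I)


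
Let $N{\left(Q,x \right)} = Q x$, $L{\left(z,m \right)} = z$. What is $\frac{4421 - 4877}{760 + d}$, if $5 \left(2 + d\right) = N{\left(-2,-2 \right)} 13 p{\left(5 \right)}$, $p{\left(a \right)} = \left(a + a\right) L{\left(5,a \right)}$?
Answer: $- \frac{76}{213} \approx -0.35681$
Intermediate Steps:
$p{\left(a \right)} = 10 a$ ($p{\left(a \right)} = \left(a + a\right) 5 = 2 a 5 = 10 a$)
$d = 518$ ($d = -2 + \frac{\left(-2\right) \left(-2\right) 13 \cdot 10 \cdot 5}{5} = -2 + \frac{4 \cdot 13 \cdot 50}{5} = -2 + \frac{52 \cdot 50}{5} = -2 + \frac{1}{5} \cdot 2600 = -2 + 520 = 518$)
$\frac{4421 - 4877}{760 + d} = \frac{4421 - 4877}{760 + 518} = - \frac{456}{1278} = \left(-456\right) \frac{1}{1278} = - \frac{76}{213}$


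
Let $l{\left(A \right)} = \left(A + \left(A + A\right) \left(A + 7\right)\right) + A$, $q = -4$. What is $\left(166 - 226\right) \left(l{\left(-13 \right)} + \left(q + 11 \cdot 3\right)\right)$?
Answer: $-9540$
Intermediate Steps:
$l{\left(A \right)} = 2 A + 2 A \left(7 + A\right)$ ($l{\left(A \right)} = \left(A + 2 A \left(7 + A\right)\right) + A = 2 A + 2 A \left(7 + A\right)$)
$\left(166 - 226\right) \left(l{\left(-13 \right)} + \left(q + 11 \cdot 3\right)\right) = \left(166 - 226\right) \left(2 \left(-13\right) \left(8 - 13\right) + \left(-4 + 11 \cdot 3\right)\right) = - 60 \left(2 \left(-13\right) \left(-5\right) + \left(-4 + 33\right)\right) = - 60 \left(130 + 29\right) = \left(-60\right) 159 = -9540$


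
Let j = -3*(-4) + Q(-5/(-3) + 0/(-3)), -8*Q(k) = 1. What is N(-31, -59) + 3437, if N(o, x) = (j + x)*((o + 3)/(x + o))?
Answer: 616021/180 ≈ 3422.3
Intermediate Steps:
Q(k) = -⅛ (Q(k) = -⅛*1 = -⅛)
j = 95/8 (j = -3*(-4) - ⅛ = 12 - ⅛ = 95/8 ≈ 11.875)
N(o, x) = (3 + o)*(95/8 + x)/(o + x) (N(o, x) = (95/8 + x)*((o + 3)/(x + o)) = (95/8 + x)*((3 + o)/(o + x)) = (3 + o)*(95/8 + x)/(o + x))
N(-31, -59) + 3437 = (285/8 + 3*(-59) + (95/8)*(-31) - 31*(-59))/(-31 - 59) + 3437 = (285/8 - 177 - 2945/8 + 1829)/(-90) + 3437 = -1/90*2639/2 + 3437 = -2639/180 + 3437 = 616021/180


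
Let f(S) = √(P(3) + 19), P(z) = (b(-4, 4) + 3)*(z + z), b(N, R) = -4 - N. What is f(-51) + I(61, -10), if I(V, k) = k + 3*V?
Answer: 173 + √37 ≈ 179.08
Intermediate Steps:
P(z) = 6*z (P(z) = ((-4 - 1*(-4)) + 3)*(z + z) = ((-4 + 4) + 3)*(2*z) = (0 + 3)*(2*z) = 3*(2*z) = 6*z)
f(S) = √37 (f(S) = √(6*3 + 19) = √(18 + 19) = √37)
f(-51) + I(61, -10) = √37 + (-10 + 3*61) = √37 + (-10 + 183) = √37 + 173 = 173 + √37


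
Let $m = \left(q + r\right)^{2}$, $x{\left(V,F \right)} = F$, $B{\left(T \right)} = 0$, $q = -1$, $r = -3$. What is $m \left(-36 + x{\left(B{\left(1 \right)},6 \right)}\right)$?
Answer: $-480$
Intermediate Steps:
$m = 16$ ($m = \left(-1 - 3\right)^{2} = \left(-4\right)^{2} = 16$)
$m \left(-36 + x{\left(B{\left(1 \right)},6 \right)}\right) = 16 \left(-36 + 6\right) = 16 \left(-30\right) = -480$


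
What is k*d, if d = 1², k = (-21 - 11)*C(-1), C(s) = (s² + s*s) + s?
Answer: -32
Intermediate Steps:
C(s) = s + 2*s² (C(s) = (s² + s²) + s = 2*s² + s = s + 2*s²)
k = -32 (k = (-21 - 11)*(-(1 + 2*(-1))) = -(-32)*(1 - 2) = -(-32)*(-1) = -32*1 = -32)
d = 1
k*d = -32*1 = -32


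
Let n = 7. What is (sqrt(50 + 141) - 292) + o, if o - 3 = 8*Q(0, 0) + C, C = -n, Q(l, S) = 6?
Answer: -248 + sqrt(191) ≈ -234.18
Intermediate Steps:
C = -7 (C = -1*7 = -7)
o = 44 (o = 3 + (8*6 - 7) = 3 + (48 - 7) = 3 + 41 = 44)
(sqrt(50 + 141) - 292) + o = (sqrt(50 + 141) - 292) + 44 = (sqrt(191) - 292) + 44 = (-292 + sqrt(191)) + 44 = -248 + sqrt(191)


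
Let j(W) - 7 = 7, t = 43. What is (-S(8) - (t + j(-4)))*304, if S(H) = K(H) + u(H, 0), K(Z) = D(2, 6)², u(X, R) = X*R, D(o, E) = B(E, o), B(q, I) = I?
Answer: -18544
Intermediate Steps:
D(o, E) = o
j(W) = 14 (j(W) = 7 + 7 = 14)
u(X, R) = R*X
K(Z) = 4 (K(Z) = 2² = 4)
S(H) = 4 (S(H) = 4 + 0*H = 4 + 0 = 4)
(-S(8) - (t + j(-4)))*304 = (-1*4 - (43 + 14))*304 = (-4 - 1*57)*304 = (-4 - 57)*304 = -61*304 = -18544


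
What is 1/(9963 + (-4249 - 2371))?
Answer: 1/3343 ≈ 0.00029913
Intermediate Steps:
1/(9963 + (-4249 - 2371)) = 1/(9963 - 6620) = 1/3343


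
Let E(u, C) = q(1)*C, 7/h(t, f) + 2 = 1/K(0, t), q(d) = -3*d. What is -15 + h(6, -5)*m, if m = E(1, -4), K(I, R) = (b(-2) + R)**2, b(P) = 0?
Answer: -4089/71 ≈ -57.592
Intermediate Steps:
K(I, R) = R**2 (K(I, R) = (0 + R)**2 = R**2)
h(t, f) = 7/(-2 + t**(-2)) (h(t, f) = 7/(-2 + 1/(t**2)) = 7/(-2 + t**(-2)))
E(u, C) = -3*C (E(u, C) = (-3*1)*C = -3*C)
m = 12 (m = -3*(-4) = 12)
-15 + h(6, -5)*m = -15 - 7*6**2/(-1 + 2*6**2)*12 = -15 - 7*36/(-1 + 2*36)*12 = -15 - 7*36/(-1 + 72)*12 = -15 - 7*36/71*12 = -15 - 7*36*1/71*12 = -15 - 252/71*12 = -15 - 3024/71 = -4089/71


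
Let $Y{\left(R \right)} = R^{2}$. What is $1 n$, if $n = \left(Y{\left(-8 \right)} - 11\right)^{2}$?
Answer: $2809$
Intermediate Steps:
$n = 2809$ ($n = \left(\left(-8\right)^{2} - 11\right)^{2} = \left(64 - 11\right)^{2} = 53^{2} = 2809$)
$1 n = 1 \cdot 2809 = 2809$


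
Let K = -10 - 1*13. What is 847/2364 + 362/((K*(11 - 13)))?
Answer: 447365/54372 ≈ 8.2279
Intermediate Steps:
K = -23 (K = -10 - 13 = -23)
847/2364 + 362/((K*(11 - 13))) = 847/2364 + 362/((-23*(11 - 13))) = 847*(1/2364) + 362/((-23*(-2))) = 847/2364 + 362/46 = 847/2364 + 362*(1/46) = 847/2364 + 181/23 = 447365/54372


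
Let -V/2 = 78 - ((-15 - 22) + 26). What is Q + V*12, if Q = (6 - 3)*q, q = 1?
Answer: -2133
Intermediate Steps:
Q = 3 (Q = (6 - 3)*1 = 3*1 = 3)
V = -178 (V = -2*(78 - ((-15 - 22) + 26)) = -2*(78 - (-37 + 26)) = -2*(78 - 1*(-11)) = -2*(78 + 11) = -2*89 = -178)
Q + V*12 = 3 - 178*12 = 3 - 2136 = -2133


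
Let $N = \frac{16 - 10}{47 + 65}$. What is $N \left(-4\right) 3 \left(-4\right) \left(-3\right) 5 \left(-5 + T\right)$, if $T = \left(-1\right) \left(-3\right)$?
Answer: $\frac{540}{7} \approx 77.143$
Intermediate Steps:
$N = \frac{3}{56}$ ($N = \frac{6}{112} = 6 \cdot \frac{1}{112} = \frac{3}{56} \approx 0.053571$)
$T = 3$
$N \left(-4\right) 3 \left(-4\right) \left(-3\right) 5 \left(-5 + T\right) = \frac{3 \left(-4\right) 3 \left(-4\right) \left(-3\right)}{56} \cdot 5 \left(-5 + 3\right) = \frac{3 \left(-12\right) \left(-4\right) \left(-3\right)}{56} \cdot 5 \left(-2\right) = \frac{3 \cdot 48 \left(-3\right)}{56} \left(-10\right) = \frac{3}{56} \left(-144\right) \left(-10\right) = \left(- \frac{54}{7}\right) \left(-10\right) = \frac{540}{7}$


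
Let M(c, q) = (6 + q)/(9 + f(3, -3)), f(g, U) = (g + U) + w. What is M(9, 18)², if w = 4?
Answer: 576/169 ≈ 3.4083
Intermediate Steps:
f(g, U) = 4 + U + g (f(g, U) = (g + U) + 4 = (U + g) + 4 = 4 + U + g)
M(c, q) = 6/13 + q/13 (M(c, q) = (6 + q)/(9 + (4 - 3 + 3)) = (6 + q)/(9 + 4) = (6 + q)/13 = (6 + q)*(1/13) = 6/13 + q/13)
M(9, 18)² = (6/13 + (1/13)*18)² = (6/13 + 18/13)² = (24/13)² = 576/169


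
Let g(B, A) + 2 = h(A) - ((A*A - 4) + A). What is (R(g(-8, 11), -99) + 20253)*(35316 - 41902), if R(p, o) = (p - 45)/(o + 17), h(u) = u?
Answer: -133399430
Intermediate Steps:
g(B, A) = 2 - A² (g(B, A) = -2 + (A - ((A*A - 4) + A)) = -2 + (A - ((A² - 4) + A)) = -2 + (A - ((-4 + A²) + A)) = -2 + (A - (-4 + A + A²)) = -2 + (A + (4 - A - A²)) = -2 + (4 - A²) = 2 - A²)
R(p, o) = (-45 + p)/(17 + o)
(R(g(-8, 11), -99) + 20253)*(35316 - 41902) = ((-45 + (2 - 1*11²))/(17 - 99) + 20253)*(35316 - 41902) = ((-45 + (2 - 1*121))/(-82) + 20253)*(-6586) = (-(-45 + (2 - 121))/82 + 20253)*(-6586) = (-(-45 - 119)/82 + 20253)*(-6586) = (-1/82*(-164) + 20253)*(-6586) = (2 + 20253)*(-6586) = 20255*(-6586) = -133399430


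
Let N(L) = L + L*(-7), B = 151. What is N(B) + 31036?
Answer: 30130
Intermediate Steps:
N(L) = -6*L (N(L) = L - 7*L = -6*L)
N(B) + 31036 = -6*151 + 31036 = -906 + 31036 = 30130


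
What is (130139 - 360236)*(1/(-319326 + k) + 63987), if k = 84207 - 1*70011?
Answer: -213928339206713/14530 ≈ -1.4723e+10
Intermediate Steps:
k = 14196 (k = 84207 - 70011 = 14196)
(130139 - 360236)*(1/(-319326 + k) + 63987) = (130139 - 360236)*(1/(-319326 + 14196) + 63987) = -230097*(1/(-305130) + 63987) = -230097*(-1/305130 + 63987) = -230097*19524353309/305130 = -213928339206713/14530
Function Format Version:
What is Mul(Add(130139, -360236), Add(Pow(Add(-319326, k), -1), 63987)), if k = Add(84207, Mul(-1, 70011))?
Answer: Rational(-213928339206713, 14530) ≈ -1.4723e+10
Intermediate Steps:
k = 14196 (k = Add(84207, -70011) = 14196)
Mul(Add(130139, -360236), Add(Pow(Add(-319326, k), -1), 63987)) = Mul(Add(130139, -360236), Add(Pow(Add(-319326, 14196), -1), 63987)) = Mul(-230097, Add(Pow(-305130, -1), 63987)) = Mul(-230097, Add(Rational(-1, 305130), 63987)) = Mul(-230097, Rational(19524353309, 305130)) = Rational(-213928339206713, 14530)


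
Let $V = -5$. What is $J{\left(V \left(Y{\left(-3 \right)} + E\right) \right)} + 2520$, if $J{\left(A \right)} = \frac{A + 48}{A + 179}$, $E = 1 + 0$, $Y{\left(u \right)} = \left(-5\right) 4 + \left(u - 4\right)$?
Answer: $\frac{778858}{309} \approx 2520.6$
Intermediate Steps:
$Y{\left(u \right)} = -24 + u$ ($Y{\left(u \right)} = -20 + \left(u - 4\right) = -20 + \left(-4 + u\right) = -24 + u$)
$E = 1$
$J{\left(A \right)} = \frac{48 + A}{179 + A}$
$J{\left(V \left(Y{\left(-3 \right)} + E\right) \right)} + 2520 = \frac{48 - 5 \left(\left(-24 - 3\right) + 1\right)}{179 - 5 \left(\left(-24 - 3\right) + 1\right)} + 2520 = \frac{48 - 5 \left(-27 + 1\right)}{179 - 5 \left(-27 + 1\right)} + 2520 = \frac{48 - -130}{179 - -130} + 2520 = \frac{48 + 130}{179 + 130} + 2520 = \frac{1}{309} \cdot 178 + 2520 = \frac{178}{309} + 2520 = \frac{778858}{309}$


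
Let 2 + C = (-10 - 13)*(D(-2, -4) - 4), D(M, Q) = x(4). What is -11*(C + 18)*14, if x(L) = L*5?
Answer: 54208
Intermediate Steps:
x(L) = 5*L
D(M, Q) = 20 (D(M, Q) = 5*4 = 20)
C = -370 (C = -2 + (-10 - 13)*(20 - 4) = -2 - 23*16 = -2 - 368 = -370)
-11*(C + 18)*14 = -11*(-370 + 18)*14 = -(-3872)*14 = -11*(-4928) = 54208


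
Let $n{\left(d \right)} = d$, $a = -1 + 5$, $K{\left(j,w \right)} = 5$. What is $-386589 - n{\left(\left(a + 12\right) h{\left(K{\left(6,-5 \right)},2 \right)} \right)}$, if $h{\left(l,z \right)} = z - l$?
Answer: $-386541$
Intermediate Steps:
$a = 4$
$-386589 - n{\left(\left(a + 12\right) h{\left(K{\left(6,-5 \right)},2 \right)} \right)} = -386589 - \left(4 + 12\right) \left(2 - 5\right) = -386589 - 16 \left(2 - 5\right) = -386589 - 16 \left(-3\right) = -386589 - -48 = -386589 + 48 = -386541$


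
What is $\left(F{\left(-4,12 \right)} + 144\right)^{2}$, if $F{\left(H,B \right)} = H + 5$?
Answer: $21025$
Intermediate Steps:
$F{\left(H,B \right)} = 5 + H$
$\left(F{\left(-4,12 \right)} + 144\right)^{2} = \left(\left(5 - 4\right) + 144\right)^{2} = \left(1 + 144\right)^{2} = 145^{2} = 21025$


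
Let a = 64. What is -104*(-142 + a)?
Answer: 8112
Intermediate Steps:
-104*(-142 + a) = -104*(-142 + 64) = -104*(-78) = 8112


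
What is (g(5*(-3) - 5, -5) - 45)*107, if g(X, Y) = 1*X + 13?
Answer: -5564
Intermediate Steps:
g(X, Y) = 13 + X (g(X, Y) = X + 13 = 13 + X)
(g(5*(-3) - 5, -5) - 45)*107 = ((13 + (5*(-3) - 5)) - 45)*107 = ((13 + (-15 - 5)) - 45)*107 = ((13 - 20) - 45)*107 = (-7 - 45)*107 = -52*107 = -5564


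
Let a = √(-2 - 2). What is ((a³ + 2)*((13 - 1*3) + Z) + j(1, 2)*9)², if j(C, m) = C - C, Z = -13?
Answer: -540 - 288*I ≈ -540.0 - 288.0*I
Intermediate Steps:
j(C, m) = 0
a = 2*I (a = √(-4) = 2*I ≈ 2.0*I)
((a³ + 2)*((13 - 1*3) + Z) + j(1, 2)*9)² = (((2*I)³ + 2)*((13 - 1*3) - 13) + 0*9)² = ((-8*I + 2)*((13 - 3) - 13) + 0)² = ((2 - 8*I)*(10 - 13) + 0)² = ((2 - 8*I)*(-3) + 0)² = ((-6 + 24*I) + 0)² = (-6 + 24*I)²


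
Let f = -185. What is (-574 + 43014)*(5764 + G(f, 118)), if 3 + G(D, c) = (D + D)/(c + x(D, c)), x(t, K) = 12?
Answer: 3176888640/13 ≈ 2.4438e+8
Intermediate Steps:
G(D, c) = -3 + 2*D/(12 + c) (G(D, c) = -3 + (D + D)/(c + 12) = -3 + (2*D)/(12 + c) = -3 + 2*D/(12 + c))
(-574 + 43014)*(5764 + G(f, 118)) = (-574 + 43014)*(5764 + (-36 - 3*118 + 2*(-185))/(12 + 118)) = 42440*(5764 + (-36 - 354 - 370)/130) = 42440*(5764 + (1/130)*(-760)) = 42440*(5764 - 76/13) = 42440*(74856/13) = 3176888640/13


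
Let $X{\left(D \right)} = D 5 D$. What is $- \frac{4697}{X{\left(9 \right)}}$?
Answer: $- \frac{4697}{405} \approx -11.598$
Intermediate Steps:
$X{\left(D \right)} = 5 D^{2}$ ($X{\left(D \right)} = 5 D D = 5 D^{2}$)
$- \frac{4697}{X{\left(9 \right)}} = - \frac{4697}{5 \cdot 9^{2}} = - \frac{4697}{5 \cdot 81} = - \frac{4697}{405}$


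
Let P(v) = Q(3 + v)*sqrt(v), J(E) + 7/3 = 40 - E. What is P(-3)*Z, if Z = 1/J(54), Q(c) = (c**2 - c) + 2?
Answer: -6*I*sqrt(3)/49 ≈ -0.21209*I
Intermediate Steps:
J(E) = 113/3 - E (J(E) = -7/3 + (40 - E) = 113/3 - E)
Q(c) = 2 + c**2 - c
P(v) = sqrt(v)*(-1 + (3 + v)**2 - v) (P(v) = (2 + (3 + v)**2 - (3 + v))*sqrt(v) = (2 + (3 + v)**2 + (-3 - v))*sqrt(v) = (-1 + (3 + v)**2 - v)*sqrt(v) = sqrt(v)*(-1 + (3 + v)**2 - v))
Z = -3/49 (Z = 1/(113/3 - 1*54) = 1/(113/3 - 54) = 1/(-49/3) = -3/49 ≈ -0.061224)
P(-3)*Z = (sqrt(-3)*(-1 + (3 - 3)**2 - 1*(-3)))*(-3/49) = ((I*sqrt(3))*(-1 + 0**2 + 3))*(-3/49) = ((I*sqrt(3))*(-1 + 0 + 3))*(-3/49) = ((I*sqrt(3))*2)*(-3/49) = (2*I*sqrt(3))*(-3/49) = -6*I*sqrt(3)/49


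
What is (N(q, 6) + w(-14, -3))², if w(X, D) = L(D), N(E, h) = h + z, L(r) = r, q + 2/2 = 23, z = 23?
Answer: 676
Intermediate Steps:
q = 22 (q = -1 + 23 = 22)
N(E, h) = 23 + h (N(E, h) = h + 23 = 23 + h)
w(X, D) = D
(N(q, 6) + w(-14, -3))² = ((23 + 6) - 3)² = (29 - 3)² = 26² = 676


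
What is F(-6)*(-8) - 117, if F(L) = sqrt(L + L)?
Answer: -117 - 16*I*sqrt(3) ≈ -117.0 - 27.713*I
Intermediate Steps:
F(L) = sqrt(2)*sqrt(L) (F(L) = sqrt(2*L) = sqrt(2)*sqrt(L))
F(-6)*(-8) - 117 = (sqrt(2)*sqrt(-6))*(-8) - 117 = (sqrt(2)*(I*sqrt(6)))*(-8) - 117 = (2*I*sqrt(3))*(-8) - 117 = -16*I*sqrt(3) - 117 = -117 - 16*I*sqrt(3)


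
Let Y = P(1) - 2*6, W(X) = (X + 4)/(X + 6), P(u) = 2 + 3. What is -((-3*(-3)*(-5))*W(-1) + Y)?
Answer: 34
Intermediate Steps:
P(u) = 5
W(X) = (4 + X)/(6 + X)
Y = -7 (Y = 5 - 2*6 = 5 - 12 = -7)
-((-3*(-3)*(-5))*W(-1) + Y) = -((-3*(-3)*(-5))*((4 - 1)/(6 - 1)) - 7) = -((9*(-5))*(3/5) - 7) = -(-9*3 - 7) = -(-45*⅗ - 7) = -(-27 - 7) = -1*(-34) = 34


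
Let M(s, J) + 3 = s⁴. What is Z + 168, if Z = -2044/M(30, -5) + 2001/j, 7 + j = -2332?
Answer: 316664356231/1894582983 ≈ 167.14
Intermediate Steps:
M(s, J) = -3 + s⁴
j = -2339 (j = -7 - 2332 = -2339)
Z = -1625584913/1894582983 (Z = -2044/(-3 + 30⁴) + 2001/(-2339) = -2044/(-3 + 810000) + 2001*(-1/2339) = -2044/809997 - 2001/2339 = -1625584913/1894582983 ≈ -0.85802)
Z + 168 = -1625584913/1894582983 + 168 = 316664356231/1894582983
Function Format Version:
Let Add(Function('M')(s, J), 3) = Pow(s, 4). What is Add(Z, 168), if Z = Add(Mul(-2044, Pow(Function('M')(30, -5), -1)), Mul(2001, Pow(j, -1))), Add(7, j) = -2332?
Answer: Rational(316664356231, 1894582983) ≈ 167.14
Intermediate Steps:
Function('M')(s, J) = Add(-3, Pow(s, 4))
j = -2339 (j = Add(-7, -2332) = -2339)
Z = Rational(-1625584913, 1894582983) (Z = Add(Mul(-2044, Pow(Add(-3, Pow(30, 4)), -1)), Mul(2001, Pow(-2339, -1))) = Add(Mul(-2044, Pow(Add(-3, 810000), -1)), Mul(2001, Rational(-1, 2339))) = Add(Mul(-2044, Pow(809997, -1)), Rational(-2001, 2339)) = Add(Mul(-2044, Rational(1, 809997)), Rational(-2001, 2339)) = Add(Rational(-2044, 809997), Rational(-2001, 2339)) = Rational(-1625584913, 1894582983) ≈ -0.85802)
Add(Z, 168) = Add(Rational(-1625584913, 1894582983), 168) = Rational(316664356231, 1894582983)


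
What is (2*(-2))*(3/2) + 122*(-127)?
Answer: -15500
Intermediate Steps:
(2*(-2))*(3/2) + 122*(-127) = -12/2 - 15494 = -4*3/2 - 15494 = -6 - 15494 = -15500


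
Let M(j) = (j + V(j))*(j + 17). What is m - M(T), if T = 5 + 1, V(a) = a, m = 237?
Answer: -39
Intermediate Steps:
T = 6
M(j) = 2*j*(17 + j) (M(j) = (j + j)*(j + 17) = (2*j)*(17 + j) = 2*j*(17 + j))
m - M(T) = 237 - 2*6*(17 + 6) = 237 - 2*6*23 = 237 - 1*276 = 237 - 276 = -39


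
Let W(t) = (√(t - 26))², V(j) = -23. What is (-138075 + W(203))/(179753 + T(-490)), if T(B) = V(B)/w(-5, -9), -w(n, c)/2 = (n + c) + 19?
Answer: -1378980/1797553 ≈ -0.76714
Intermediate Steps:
w(n, c) = -38 - 2*c - 2*n (w(n, c) = -2*((n + c) + 19) = -2*((c + n) + 19) = -2*(19 + c + n) = -38 - 2*c - 2*n)
T(B) = 23/10 (T(B) = -23/(-38 - 2*(-9) - 2*(-5)) = -23/(-38 + 18 + 10) = -23/(-10) = -23*(-⅒) = 23/10)
W(t) = -26 + t (W(t) = (√(-26 + t))² = -26 + t)
(-138075 + W(203))/(179753 + T(-490)) = (-138075 + (-26 + 203))/(179753 + 23/10) = (-138075 + 177)/(1797553/10) = -137898*10/1797553 = -1378980/1797553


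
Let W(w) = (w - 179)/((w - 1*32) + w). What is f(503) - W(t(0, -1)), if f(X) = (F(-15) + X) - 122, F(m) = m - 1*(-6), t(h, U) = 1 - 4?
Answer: 6977/19 ≈ 367.21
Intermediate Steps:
t(h, U) = -3
F(m) = 6 + m (F(m) = m + 6 = 6 + m)
f(X) = -131 + X (f(X) = ((6 - 15) + X) - 122 = (-9 + X) - 122 = -131 + X)
W(w) = (-179 + w)/(-32 + 2*w) (W(w) = (-179 + w)/((w - 32) + w) = (-179 + w)/((-32 + w) + w) = (-179 + w)/(-32 + 2*w))
f(503) - W(t(0, -1)) = (-131 + 503) - (-179 - 3)/(2*(-16 - 3)) = 372 - (-182)/(2*(-19)) = 372 - (-1)*(-182)/(2*19) = 372 - 1*91/19 = 372 - 91/19 = 6977/19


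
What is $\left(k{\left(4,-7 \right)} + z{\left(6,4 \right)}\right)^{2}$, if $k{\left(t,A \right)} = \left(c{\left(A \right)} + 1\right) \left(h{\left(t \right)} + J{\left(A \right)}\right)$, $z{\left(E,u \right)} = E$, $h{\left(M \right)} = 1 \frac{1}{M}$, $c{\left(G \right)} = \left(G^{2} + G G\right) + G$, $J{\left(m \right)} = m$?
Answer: $378225$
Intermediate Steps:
$c{\left(G \right)} = G + 2 G^{2}$ ($c{\left(G \right)} = \left(G^{2} + G^{2}\right) + G = 2 G^{2} + G = G + 2 G^{2}$)
$h{\left(M \right)} = \frac{1}{M}$
$k{\left(t,A \right)} = \left(1 + A \left(1 + 2 A\right)\right) \left(A + \frac{1}{t}\right)$ ($k{\left(t,A \right)} = \left(A \left(1 + 2 A\right) + 1\right) \left(\frac{1}{t} + A\right) = \left(1 + A \left(1 + 2 A\right)\right) \left(A + \frac{1}{t}\right)$)
$\left(k{\left(4,-7 \right)} + z{\left(6,4 \right)}\right)^{2} = \left(\frac{1 - 7 \left(1 + 2 \left(-7\right)\right) - 28 \left(1 - 7 \left(1 + 2 \left(-7\right)\right)\right)}{4} + 6\right)^{2} = \left(\frac{1 - 7 \left(1 - 14\right) - 28 \left(1 - 7 \left(1 - 14\right)\right)}{4} + 6\right)^{2} = \left(\frac{1 - -91 - 28 \left(1 - -91\right)}{4} + 6\right)^{2} = \left(\frac{1 + 91 - 28 \left(1 + 91\right)}{4} + 6\right)^{2} = \left(\frac{1 + 91 - 28 \cdot 92}{4} + 6\right)^{2} = \left(\frac{1 + 91 - 2576}{4} + 6\right)^{2} = \left(\frac{1}{4} \left(-2484\right) + 6\right)^{2} = \left(-621 + 6\right)^{2} = \left(-615\right)^{2} = 378225$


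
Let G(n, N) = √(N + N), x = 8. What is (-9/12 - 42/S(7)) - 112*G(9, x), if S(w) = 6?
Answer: -1823/4 ≈ -455.75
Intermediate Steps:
G(n, N) = √2*√N (G(n, N) = √(2*N) = √2*√N)
(-9/12 - 42/S(7)) - 112*G(9, x) = (-9/12 - 42/6) - 112*√2*√8 = (-9*1/12 - 42*⅙) - 112*√2*2*√2 = (-¾ - 7) - 112*4 = -31/4 - 448 = -1823/4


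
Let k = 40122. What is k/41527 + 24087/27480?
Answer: 700937803/380387320 ≈ 1.8427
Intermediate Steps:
k/41527 + 24087/27480 = 40122/41527 + 24087/27480 = 40122*(1/41527) + 24087*(1/27480) = 40122/41527 + 8029/9160 = 700937803/380387320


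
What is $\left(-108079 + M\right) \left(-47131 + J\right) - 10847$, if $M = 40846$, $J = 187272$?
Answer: $-9422110700$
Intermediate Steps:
$\left(-108079 + M\right) \left(-47131 + J\right) - 10847 = \left(-108079 + 40846\right) \left(-47131 + 187272\right) - 10847 = \left(-67233\right) 140141 - 10847 = -9422099853 - 10847 = -9422110700$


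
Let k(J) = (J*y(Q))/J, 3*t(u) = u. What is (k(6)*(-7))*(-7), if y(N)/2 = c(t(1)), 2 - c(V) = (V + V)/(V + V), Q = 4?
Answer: 98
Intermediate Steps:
t(u) = u/3
c(V) = 1 (c(V) = 2 - (V + V)/(V + V) = 2 - 2*V/(2*V) = 2 - 2*V*1/(2*V) = 2 - 1*1 = 2 - 1 = 1)
y(N) = 2 (y(N) = 2*1 = 2)
k(J) = 2 (k(J) = (J*2)/J = (2*J)/J = 2)
(k(6)*(-7))*(-7) = (2*(-7))*(-7) = -14*(-7) = 98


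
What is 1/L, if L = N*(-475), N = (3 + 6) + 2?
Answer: -1/5225 ≈ -0.00019139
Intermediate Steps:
N = 11 (N = 9 + 2 = 11)
L = -5225 (L = 11*(-475) = -5225)
1/L = 1/(-5225) = -1/5225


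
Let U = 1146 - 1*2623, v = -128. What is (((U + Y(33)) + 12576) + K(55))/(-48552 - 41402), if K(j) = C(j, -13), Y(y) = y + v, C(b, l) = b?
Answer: -11059/89954 ≈ -0.12294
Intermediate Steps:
U = -1477 (U = 1146 - 2623 = -1477)
Y(y) = -128 + y (Y(y) = y - 128 = -128 + y)
K(j) = j
(((U + Y(33)) + 12576) + K(55))/(-48552 - 41402) = (((-1477 + (-128 + 33)) + 12576) + 55)/(-48552 - 41402) = (((-1477 - 95) + 12576) + 55)/(-89954) = ((-1572 + 12576) + 55)*(-1/89954) = (11004 + 55)*(-1/89954) = 11059*(-1/89954) = -11059/89954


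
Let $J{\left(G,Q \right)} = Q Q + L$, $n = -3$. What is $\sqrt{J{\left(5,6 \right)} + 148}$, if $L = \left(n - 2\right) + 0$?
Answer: $\sqrt{179} \approx 13.379$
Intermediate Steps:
$L = -5$ ($L = \left(-3 - 2\right) + 0 = -5 + 0 = -5$)
$J{\left(G,Q \right)} = -5 + Q^{2}$ ($J{\left(G,Q \right)} = Q Q - 5 = Q^{2} - 5 = -5 + Q^{2}$)
$\sqrt{J{\left(5,6 \right)} + 148} = \sqrt{\left(-5 + 6^{2}\right) + 148} = \sqrt{\left(-5 + 36\right) + 148} = \sqrt{31 + 148} = \sqrt{179}$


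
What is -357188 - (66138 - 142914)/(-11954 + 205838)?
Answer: -5771080118/16157 ≈ -3.5719e+5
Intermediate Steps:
-357188 - (66138 - 142914)/(-11954 + 205838) = -357188 - (-76776)/193884 = -357188 - 1*(-6398/16157) = -357188 + 6398/16157 = -5771080118/16157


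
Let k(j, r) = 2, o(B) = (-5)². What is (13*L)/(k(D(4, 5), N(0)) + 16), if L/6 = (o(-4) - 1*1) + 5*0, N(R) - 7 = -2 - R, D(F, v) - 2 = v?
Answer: 104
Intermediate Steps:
D(F, v) = 2 + v
o(B) = 25
N(R) = 5 - R (N(R) = 7 + (-2 - R) = 5 - R)
L = 144 (L = 6*((25 - 1*1) + 5*0) = 6*((25 - 1) + 0) = 6*(24 + 0) = 6*24 = 144)
(13*L)/(k(D(4, 5), N(0)) + 16) = (13*144)/(2 + 16) = 1872/18 = 1872*(1/18) = 104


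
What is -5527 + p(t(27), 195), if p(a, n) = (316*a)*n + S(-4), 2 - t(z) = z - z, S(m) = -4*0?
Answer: 117713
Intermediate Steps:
S(m) = 0
t(z) = 2 (t(z) = 2 - (z - z) = 2 - 1*0 = 2 + 0 = 2)
p(a, n) = 316*a*n (p(a, n) = (316*a)*n + 0 = 316*a*n + 0 = 316*a*n)
-5527 + p(t(27), 195) = -5527 + 316*2*195 = -5527 + 123240 = 117713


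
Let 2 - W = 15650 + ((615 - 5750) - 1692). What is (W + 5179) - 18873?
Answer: -22515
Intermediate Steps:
W = -8821 (W = 2 - (15650 + ((615 - 5750) - 1692)) = 2 - (15650 + (-5135 - 1692)) = 2 - (15650 - 6827) = 2 - 1*8823 = 2 - 8823 = -8821)
(W + 5179) - 18873 = (-8821 + 5179) - 18873 = -3642 - 18873 = -22515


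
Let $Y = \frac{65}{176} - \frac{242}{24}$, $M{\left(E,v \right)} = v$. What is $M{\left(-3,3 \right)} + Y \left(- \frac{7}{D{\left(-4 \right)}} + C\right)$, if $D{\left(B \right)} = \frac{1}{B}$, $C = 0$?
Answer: $- \frac{35507}{132} \approx -268.99$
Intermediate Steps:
$Y = - \frac{5129}{528}$ ($Y = 65 \cdot \frac{1}{176} - \frac{121}{12} = \frac{65}{176} - \frac{121}{12} = - \frac{5129}{528} \approx -9.714$)
$M{\left(-3,3 \right)} + Y \left(- \frac{7}{D{\left(-4 \right)}} + C\right) = 3 - \frac{5129 \left(- \frac{7}{\frac{1}{-4}} + 0\right)}{528} = 3 - \frac{5129 \left(- \frac{7}{- \frac{1}{4}} + 0\right)}{528} = 3 - \frac{5129 \left(\left(-7\right) \left(-4\right) + 0\right)}{528} = 3 - \frac{5129 \left(28 + 0\right)}{528} = 3 - \frac{35903}{132} = - \frac{35507}{132}$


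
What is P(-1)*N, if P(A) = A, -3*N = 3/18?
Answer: 1/18 ≈ 0.055556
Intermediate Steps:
N = -1/18 ≈ -0.055556
P(-1)*N = -1*(-1/18) = 1/18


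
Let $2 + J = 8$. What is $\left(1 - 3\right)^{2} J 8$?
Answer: $192$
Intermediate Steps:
$J = 6$ ($J = -2 + 8 = 6$)
$\left(1 - 3\right)^{2} J 8 = \left(1 - 3\right)^{2} \cdot 6 \cdot 8 = \left(-2\right)^{2} \cdot 6 \cdot 8 = 4 \cdot 6 \cdot 8 = 24 \cdot 8 = 192$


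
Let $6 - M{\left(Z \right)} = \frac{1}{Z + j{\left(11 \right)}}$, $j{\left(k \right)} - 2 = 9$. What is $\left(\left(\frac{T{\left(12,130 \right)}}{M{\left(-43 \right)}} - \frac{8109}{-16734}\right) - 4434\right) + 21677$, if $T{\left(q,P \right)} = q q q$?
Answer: $\frac{18871983389}{1076554} \approx 17530.0$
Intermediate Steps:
$T{\left(q,P \right)} = q^{3}$ ($T{\left(q,P \right)} = q^{2} q = q^{3}$)
$j{\left(k \right)} = 11$ ($j{\left(k \right)} = 2 + 9 = 11$)
$M{\left(Z \right)} = 6 - \frac{1}{11 + Z}$ ($M{\left(Z \right)} = 6 - \frac{1}{Z + 11} = 6 - \frac{1}{11 + Z}$)
$\left(\left(\frac{T{\left(12,130 \right)}}{M{\left(-43 \right)}} - \frac{8109}{-16734}\right) - 4434\right) + 21677 = \left(\left(\frac{12^{3}}{\frac{1}{11 - 43} \left(65 + 6 \left(-43\right)\right)} - \frac{8109}{-16734}\right) - 4434\right) + 21677 = \left(\left(\frac{1728}{\frac{1}{-32} \left(65 - 258\right)} - - \frac{2703}{5578}\right) - 4434\right) + 21677 = \left(\left(\frac{1728}{\left(- \frac{1}{32}\right) \left(-193\right)} + \frac{2703}{5578}\right) - 4434\right) + 21677 = \left(\left(\frac{1728}{\frac{193}{32}} + \frac{2703}{5578}\right) - 4434\right) + 21677 = \left(\left(1728 \cdot \frac{32}{193} + \frac{2703}{5578}\right) - 4434\right) + 21677 = \left(\left(\frac{55296}{193} + \frac{2703}{5578}\right) - 4434\right) + 21677 = \left(\frac{308962767}{1076554} - 4434\right) + 21677 = - \frac{4464477669}{1076554} + 21677 = \frac{18871983389}{1076554}$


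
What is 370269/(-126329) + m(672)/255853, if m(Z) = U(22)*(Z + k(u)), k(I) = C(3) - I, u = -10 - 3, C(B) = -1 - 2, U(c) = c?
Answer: -92838994141/32321653637 ≈ -2.8723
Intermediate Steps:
C(B) = -3
u = -13
k(I) = -3 - I
m(Z) = 220 + 22*Z (m(Z) = 22*(Z + (-3 - 1*(-13))) = 22*(Z + (-3 + 13)) = 22*(Z + 10) = 22*(10 + Z) = 220 + 22*Z)
370269/(-126329) + m(672)/255853 = 370269/(-126329) + (220 + 22*672)/255853 = 370269*(-1/126329) + (220 + 14784)*(1/255853) = -370269/126329 + 15004*(1/255853) = -370269/126329 + 15004/255853 = -92838994141/32321653637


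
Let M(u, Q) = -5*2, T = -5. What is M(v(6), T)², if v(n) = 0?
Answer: 100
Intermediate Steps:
M(u, Q) = -10
M(v(6), T)² = (-10)² = 100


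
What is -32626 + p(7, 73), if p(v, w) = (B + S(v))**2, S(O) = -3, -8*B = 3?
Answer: -2087335/64 ≈ -32615.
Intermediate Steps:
B = -3/8 (B = -1/8*3 = -3/8 ≈ -0.37500)
p(v, w) = 729/64 (p(v, w) = (-3/8 - 3)**2 = (-27/8)**2 = 729/64)
-32626 + p(7, 73) = -32626 + 729/64 = -2087335/64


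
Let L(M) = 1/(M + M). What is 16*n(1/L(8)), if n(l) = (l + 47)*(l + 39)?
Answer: 55440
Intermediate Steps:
L(M) = 1/(2*M)
n(l) = (39 + l)*(47 + l) (n(l) = (47 + l)*(39 + l) = (39 + l)*(47 + l))
16*n(1/L(8)) = 16*(1833 + (1/((1/2)/8))**2 + 86/(((1/2)/8))) = 16*(1833 + (1/((1/2)*(1/8)))**2 + 86/(((1/2)*(1/8)))) = 16*(1833 + (1/(1/16))**2 + 86/(1/16)) = 16*(1833 + 16**2 + 86*16) = 16*(1833 + 256 + 1376) = 16*3465 = 55440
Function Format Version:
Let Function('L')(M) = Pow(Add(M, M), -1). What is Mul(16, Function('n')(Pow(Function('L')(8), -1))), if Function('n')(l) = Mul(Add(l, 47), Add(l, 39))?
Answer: 55440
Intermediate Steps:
Function('L')(M) = Mul(Rational(1, 2), Pow(M, -1)) (Function('L')(M) = Pow(Mul(2, M), -1) = Mul(Rational(1, 2), Pow(M, -1)))
Function('n')(l) = Mul(Add(39, l), Add(47, l)) (Function('n')(l) = Mul(Add(47, l), Add(39, l)) = Mul(Add(39, l), Add(47, l)))
Mul(16, Function('n')(Pow(Function('L')(8), -1))) = Mul(16, Add(1833, Pow(Pow(Mul(Rational(1, 2), Pow(8, -1)), -1), 2), Mul(86, Pow(Mul(Rational(1, 2), Pow(8, -1)), -1)))) = Mul(16, Add(1833, Pow(Pow(Mul(Rational(1, 2), Rational(1, 8)), -1), 2), Mul(86, Pow(Mul(Rational(1, 2), Rational(1, 8)), -1)))) = Mul(16, Add(1833, Pow(Pow(Rational(1, 16), -1), 2), Mul(86, Pow(Rational(1, 16), -1)))) = Mul(16, Add(1833, Pow(16, 2), Mul(86, 16))) = Mul(16, Add(1833, 256, 1376)) = Mul(16, 3465) = 55440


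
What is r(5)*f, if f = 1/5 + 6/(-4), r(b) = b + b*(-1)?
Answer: 0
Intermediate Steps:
r(b) = 0 (r(b) = b - b = 0)
f = -13/10 (f = 1*(⅕) + 6*(-¼) = ⅕ - 3/2 = -13/10 ≈ -1.3000)
r(5)*f = 0*(-13/10) = 0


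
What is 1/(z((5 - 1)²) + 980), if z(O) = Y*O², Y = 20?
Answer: 1/6100 ≈ 0.00016393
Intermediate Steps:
z(O) = 20*O²
1/(z((5 - 1)²) + 980) = 1/(20*((5 - 1)²)² + 980) = 1/(20*(4²)² + 980) = 1/(20*16² + 980) = 1/(20*256 + 980) = 1/(5120 + 980) = 1/6100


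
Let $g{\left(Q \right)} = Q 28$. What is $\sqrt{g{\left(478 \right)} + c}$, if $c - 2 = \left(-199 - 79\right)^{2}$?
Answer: $\sqrt{90670} \approx 301.11$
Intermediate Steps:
$g{\left(Q \right)} = 28 Q$
$c = 77286$ ($c = 2 + \left(-199 - 79\right)^{2} = 2 + \left(-278\right)^{2} = 2 + 77284 = 77286$)
$\sqrt{g{\left(478 \right)} + c} = \sqrt{28 \cdot 478 + 77286} = \sqrt{13384 + 77286} = \sqrt{90670}$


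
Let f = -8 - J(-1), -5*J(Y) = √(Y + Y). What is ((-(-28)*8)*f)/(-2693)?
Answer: 1792/2693 - 224*I*√2/13465 ≈ 0.66543 - 0.023526*I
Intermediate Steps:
J(Y) = -√2*√Y/5 (J(Y) = -√(Y + Y)/5 = -√2*√Y/5)
f = -8 + I*√2/5 (f = -8 - (-1)*√2*√(-1)/5 = -8 - (-1)*√2*I/5 = -8 - (-1)*I*√2/5 = -8 + I*√2/5 ≈ -8.0 + 0.28284*I)
((-(-28)*8)*f)/(-2693) = ((-(-28)*8)*(-8 + I*√2/5))/(-2693) = ((-14*(-16))*(-8 + I*√2/5))*(-1/2693) = (224*(-8 + I*√2/5))*(-1/2693) = (-1792 + 224*I*√2/5)*(-1/2693) = 1792/2693 - 224*I*√2/13465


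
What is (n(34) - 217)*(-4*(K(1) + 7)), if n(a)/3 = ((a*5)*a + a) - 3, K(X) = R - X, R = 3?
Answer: -619776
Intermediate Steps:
K(X) = 3 - X
n(a) = -9 + 3*a + 15*a² (n(a) = 3*(((a*5)*a + a) - 3) = 3*(((5*a)*a + a) - 3) = 3*((5*a² + a) - 3) = 3*((a + 5*a²) - 3) = 3*(-3 + a + 5*a²) = -9 + 3*a + 15*a²)
(n(34) - 217)*(-4*(K(1) + 7)) = ((-9 + 3*34 + 15*34²) - 217)*(-4*((3 - 1*1) + 7)) = ((-9 + 102 + 15*1156) - 217)*(-4*((3 - 1) + 7)) = ((-9 + 102 + 17340) - 217)*(-4*(2 + 7)) = (17433 - 217)*(-4*9) = 17216*(-36) = -619776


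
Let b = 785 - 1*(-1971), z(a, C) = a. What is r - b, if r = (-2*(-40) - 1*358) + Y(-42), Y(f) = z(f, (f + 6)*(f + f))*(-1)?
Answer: -2992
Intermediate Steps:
Y(f) = -f (Y(f) = f*(-1) = -f)
b = 2756 (b = 785 + 1971 = 2756)
r = -236 (r = (-2*(-40) - 1*358) - 1*(-42) = (80 - 358) + 42 = -278 + 42 = -236)
r - b = -236 - 1*2756 = -236 - 2756 = -2992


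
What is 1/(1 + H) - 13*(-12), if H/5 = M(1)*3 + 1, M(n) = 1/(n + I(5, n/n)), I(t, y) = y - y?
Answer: 3277/21 ≈ 156.05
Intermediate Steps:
I(t, y) = 0
M(n) = 1/n (M(n) = 1/(n + 0) = 1/n)
H = 20 (H = 5*(3/1 + 1) = 5*(1*3 + 1) = 5*(3 + 1) = 5*4 = 20)
1/(1 + H) - 13*(-12) = 1/(1 + 20) - 13*(-12) = 1/21 + 156 = 3277/21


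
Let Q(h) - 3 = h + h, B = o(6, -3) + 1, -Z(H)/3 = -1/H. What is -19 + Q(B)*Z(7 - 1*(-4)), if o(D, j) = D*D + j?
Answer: 4/11 ≈ 0.36364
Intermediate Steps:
Z(H) = 3/H (Z(H) = -(-3)/H = 3/H)
o(D, j) = j + D² (o(D, j) = D² + j = j + D²)
B = 34 (B = (-3 + 6²) + 1 = (-3 + 36) + 1 = 33 + 1 = 34)
Q(h) = 3 + 2*h (Q(h) = 3 + (h + h) = 3 + 2*h)
-19 + Q(B)*Z(7 - 1*(-4)) = -19 + (3 + 2*34)*(3/(7 - 1*(-4))) = -19 + (3 + 68)*(3/(7 + 4)) = -19 + 71*(3/11) = -19 + 213/11 = 4/11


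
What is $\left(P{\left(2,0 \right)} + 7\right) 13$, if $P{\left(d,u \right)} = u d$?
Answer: $91$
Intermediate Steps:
$P{\left(d,u \right)} = d u$
$\left(P{\left(2,0 \right)} + 7\right) 13 = \left(2 \cdot 0 + 7\right) 13 = \left(0 + 7\right) 13 = 7 \cdot 13 = 91$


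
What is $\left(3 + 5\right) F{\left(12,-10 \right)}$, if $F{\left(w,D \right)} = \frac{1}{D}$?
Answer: $- \frac{4}{5} \approx -0.8$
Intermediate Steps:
$\left(3 + 5\right) F{\left(12,-10 \right)} = \frac{3 + 5}{-10} = 8 \left(- \frac{1}{10}\right) = - \frac{4}{5}$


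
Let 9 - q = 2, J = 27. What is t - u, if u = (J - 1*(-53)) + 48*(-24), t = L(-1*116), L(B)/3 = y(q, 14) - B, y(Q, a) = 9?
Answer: 1447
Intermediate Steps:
q = 7 (q = 9 - 1*2 = 9 - 2 = 7)
L(B) = 27 - 3*B (L(B) = 3*(9 - B) = 27 - 3*B)
t = 375 (t = 27 - (-3)*116 = 27 - 3*(-116) = 27 + 348 = 375)
u = -1072 (u = (27 - 1*(-53)) + 48*(-24) = (27 + 53) - 1152 = 80 - 1152 = -1072)
t - u = 375 - 1*(-1072) = 375 + 1072 = 1447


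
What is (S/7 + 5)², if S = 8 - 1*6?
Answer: 1369/49 ≈ 27.939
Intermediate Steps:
S = 2 (S = 8 - 6 = 2)
(S/7 + 5)² = (2/7 + 5)² = (37/7)² = 1369/49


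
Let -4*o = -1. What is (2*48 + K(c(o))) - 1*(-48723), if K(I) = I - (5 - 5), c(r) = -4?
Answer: 48815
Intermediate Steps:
o = 1/4 (o = -1/4*(-1) = 1/4 ≈ 0.25000)
K(I) = I (K(I) = I - 1*0 = I + 0 = I)
(2*48 + K(c(o))) - 1*(-48723) = (2*48 - 4) - 1*(-48723) = (96 - 4) + 48723 = 92 + 48723 = 48815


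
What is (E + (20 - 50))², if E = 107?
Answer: 5929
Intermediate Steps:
(E + (20 - 50))² = (107 + (20 - 50))² = (107 - 30)² = 77² = 5929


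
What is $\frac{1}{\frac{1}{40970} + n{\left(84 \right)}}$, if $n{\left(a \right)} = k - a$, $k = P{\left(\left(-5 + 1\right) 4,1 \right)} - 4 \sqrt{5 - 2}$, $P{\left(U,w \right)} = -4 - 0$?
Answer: $- \frac{147711558230}{12918043555681} + \frac{6714163600 \sqrt{3}}{12918043555681} \approx -0.010534$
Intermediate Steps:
$P{\left(U,w \right)} = -4$ ($P{\left(U,w \right)} = -4 + 0 = -4$)
$k = -4 - 4 \sqrt{3}$ ($k = -4 - 4 \sqrt{5 - 2} = -4 - 4 \sqrt{3} \approx -10.928$)
$n{\left(a \right)} = -4 - a - 4 \sqrt{3}$ ($n{\left(a \right)} = \left(-4 - 4 \sqrt{3}\right) - a = -4 - a - 4 \sqrt{3}$)
$\frac{1}{\frac{1}{40970} + n{\left(84 \right)}} = \frac{1}{\frac{1}{40970} - \left(88 + 4 \sqrt{3}\right)} = \frac{1}{- \frac{3605359}{40970} - 4 \sqrt{3}}$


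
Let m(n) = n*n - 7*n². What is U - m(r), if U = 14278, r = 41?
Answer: 24364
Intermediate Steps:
m(n) = -6*n² (m(n) = n² - 7*n² = -6*n²)
U - m(r) = 14278 - (-6)*41² = 14278 - (-6)*1681 = 14278 - 1*(-10086) = 14278 + 10086 = 24364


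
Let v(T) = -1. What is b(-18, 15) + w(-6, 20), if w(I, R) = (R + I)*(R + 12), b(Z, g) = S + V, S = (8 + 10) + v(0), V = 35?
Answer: 500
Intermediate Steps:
S = 17 (S = (8 + 10) - 1 = 18 - 1 = 17)
b(Z, g) = 52 (b(Z, g) = 17 + 35 = 52)
w(I, R) = (12 + R)*(I + R) (w(I, R) = (I + R)*(12 + R) = (12 + R)*(I + R))
b(-18, 15) + w(-6, 20) = 52 + (20² + 12*(-6) + 12*20 - 6*20) = 52 + (400 - 72 + 240 - 120) = 52 + 448 = 500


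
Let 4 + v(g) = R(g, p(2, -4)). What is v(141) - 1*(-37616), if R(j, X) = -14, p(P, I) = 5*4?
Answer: 37598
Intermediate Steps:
p(P, I) = 20
v(g) = -18 (v(g) = -4 - 14 = -18)
v(141) - 1*(-37616) = -18 - 1*(-37616) = -18 + 37616 = 37598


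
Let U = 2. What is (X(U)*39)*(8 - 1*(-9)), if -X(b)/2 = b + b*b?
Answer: -7956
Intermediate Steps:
X(b) = -2*b - 2*b² (X(b) = -2*(b + b*b) = -2*(b + b²) = -2*b - 2*b²)
(X(U)*39)*(8 - 1*(-9)) = (-2*2*(1 + 2)*39)*(8 - 1*(-9)) = (-2*2*3*39)*(8 + 9) = -12*39*17 = -468*17 = -7956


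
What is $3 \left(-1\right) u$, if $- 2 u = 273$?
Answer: $\frac{819}{2} \approx 409.5$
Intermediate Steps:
$u = - \frac{273}{2}$ ($u = \left(- \frac{1}{2}\right) 273 = - \frac{273}{2} \approx -136.5$)
$3 \left(-1\right) u = 3 \left(-1\right) \left(- \frac{273}{2}\right) = \left(-3\right) \left(- \frac{273}{2}\right) = \frac{819}{2}$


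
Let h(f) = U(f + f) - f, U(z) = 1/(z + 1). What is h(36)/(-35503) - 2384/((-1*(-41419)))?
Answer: -6069850383/107346409261 ≈ -0.056545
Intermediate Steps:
U(z) = 1/(1 + z)
h(f) = 1/(1 + 2*f) - f (h(f) = 1/(1 + (f + f)) - f = 1/(1 + 2*f) - f)
h(36)/(-35503) - 2384/((-1*(-41419))) = (1/(1 + 2*36) - 1*36)/(-35503) - 2384/((-1*(-41419))) = (1/(1 + 72) - 36)*(-1/35503) - 2384/41419 = (1/73 - 36)*(-1/35503) - 2384*1/41419 = (1/73 - 36)*(-1/35503) - 2384/41419 = -2627/73*(-1/35503) - 2384/41419 = 2627/2591719 - 2384/41419 = -6069850383/107346409261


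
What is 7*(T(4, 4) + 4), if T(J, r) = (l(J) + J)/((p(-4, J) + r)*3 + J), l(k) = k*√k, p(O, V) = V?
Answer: 31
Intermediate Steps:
l(k) = k^(3/2)
T(J, r) = (J + J^(3/2))/(3*r + 4*J) (T(J, r) = (J^(3/2) + J)/((J + r)*3 + J) = (J + J^(3/2))/((3*J + 3*r) + J) = (J + J^(3/2))/(3*r + 4*J))
7*(T(4, 4) + 4) = 7*((4 + 4^(3/2))/(3*4 + 4*4) + 4) = 7*((4 + 8)/(12 + 16) + 4) = 7*(12/28 + 4) = 7*((1/28)*12 + 4) = 7*(3/7 + 4) = 7*(31/7) = 31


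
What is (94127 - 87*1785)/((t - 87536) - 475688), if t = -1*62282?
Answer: 30584/312753 ≈ 0.097790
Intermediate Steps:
t = -62282
(94127 - 87*1785)/((t - 87536) - 475688) = (94127 - 87*1785)/((-62282 - 87536) - 475688) = (94127 - 155295)/(-149818 - 475688) = -61168/(-625506) = -61168*(-1/625506) = 30584/312753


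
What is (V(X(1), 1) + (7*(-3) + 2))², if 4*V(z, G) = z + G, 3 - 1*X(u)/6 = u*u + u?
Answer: 4761/16 ≈ 297.56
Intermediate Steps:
X(u) = 18 - 6*u - 6*u² (X(u) = 18 - 6*(u*u + u) = 18 - 6*(u² + u) = 18 - 6*(u + u²) = 18 + (-6*u - 6*u²) = 18 - 6*u - 6*u²)
V(z, G) = G/4 + z/4 (V(z, G) = (z + G)/4 = (G + z)/4 = G/4 + z/4)
(V(X(1), 1) + (7*(-3) + 2))² = (((¼)*1 + (18 - 6*1 - 6*1²)/4) + (7*(-3) + 2))² = ((¼ + (18 - 6 - 6*1)/4) + (-21 + 2))² = ((¼ + (18 - 6 - 6)/4) - 19)² = ((¼ + (¼)*6) - 19)² = ((¼ + 3/2) - 19)² = (7/4 - 19)² = (-69/4)² = 4761/16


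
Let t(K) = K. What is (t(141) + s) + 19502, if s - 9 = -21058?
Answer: -1406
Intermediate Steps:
s = -21049 (s = 9 - 21058 = -21049)
(t(141) + s) + 19502 = (141 - 21049) + 19502 = -20908 + 19502 = -1406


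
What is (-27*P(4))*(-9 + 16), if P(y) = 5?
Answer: -945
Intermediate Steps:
(-27*P(4))*(-9 + 16) = (-27*5)*(-9 + 16) = -135*7 = -945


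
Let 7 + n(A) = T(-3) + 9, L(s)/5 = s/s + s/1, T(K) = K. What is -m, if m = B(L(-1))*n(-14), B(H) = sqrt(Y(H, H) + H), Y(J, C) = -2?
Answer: I*sqrt(2) ≈ 1.4142*I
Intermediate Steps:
L(s) = 5 + 5*s (L(s) = 5*(s/s + s/1) = 5*(1 + s*1) = 5*(1 + s) = 5 + 5*s)
n(A) = -1 (n(A) = -7 + (-3 + 9) = -7 + 6 = -1)
B(H) = sqrt(-2 + H)
m = -I*sqrt(2) (m = sqrt(-2 + (5 + 5*(-1)))*(-1) = sqrt(-2 + (5 - 5))*(-1) = sqrt(-2 + 0)*(-1) = sqrt(-2)*(-1) = (I*sqrt(2))*(-1) = -I*sqrt(2) ≈ -1.4142*I)
-m = -(-1)*I*sqrt(2) = I*sqrt(2)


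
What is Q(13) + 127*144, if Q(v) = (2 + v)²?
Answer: 18513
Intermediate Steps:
Q(13) + 127*144 = (2 + 13)² + 127*144 = 15² + 18288 = 225 + 18288 = 18513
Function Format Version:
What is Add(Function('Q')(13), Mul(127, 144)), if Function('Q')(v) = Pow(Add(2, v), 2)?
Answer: 18513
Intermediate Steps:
Add(Function('Q')(13), Mul(127, 144)) = Add(Pow(Add(2, 13), 2), Mul(127, 144)) = Add(Pow(15, 2), 18288) = Add(225, 18288) = 18513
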